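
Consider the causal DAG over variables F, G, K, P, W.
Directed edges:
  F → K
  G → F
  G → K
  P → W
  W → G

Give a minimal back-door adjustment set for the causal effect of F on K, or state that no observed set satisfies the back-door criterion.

desc(F)\{F}={K}; candidates ⊆ {G,P,W}.
size 0: {}; under {} F still reaches {G,K,P,W} ∋ K.
{G}: F⊥K given {G} in G with F→· removed — back-door holds.

F→K: minimal back-door set {G}.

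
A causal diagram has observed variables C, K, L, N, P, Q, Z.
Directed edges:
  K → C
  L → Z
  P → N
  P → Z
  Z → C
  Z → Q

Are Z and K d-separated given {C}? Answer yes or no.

Bayes-Ball from Z | {C} reaches {K,L,N,P,Q}.
K ∈ reach(Z|{C}) ⇒ Z ⊥̸ K | {C}.

No — Z and K are d-connected given {C}.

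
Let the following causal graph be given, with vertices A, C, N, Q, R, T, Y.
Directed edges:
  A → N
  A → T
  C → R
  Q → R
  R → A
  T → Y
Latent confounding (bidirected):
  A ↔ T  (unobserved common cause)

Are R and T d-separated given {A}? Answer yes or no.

Bayes-Ball from R | {A} reaches {C,Q,T,Y}.
T ∈ reach(R|{A}) ⇒ R ⊥̸ T | {A}.

No — R and T are d-connected given {A}.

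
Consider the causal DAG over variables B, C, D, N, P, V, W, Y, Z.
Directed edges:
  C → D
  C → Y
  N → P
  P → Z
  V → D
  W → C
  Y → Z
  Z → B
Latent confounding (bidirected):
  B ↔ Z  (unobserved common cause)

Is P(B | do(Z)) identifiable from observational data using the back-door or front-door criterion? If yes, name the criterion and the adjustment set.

desc(Z)\{Z}={B}; candidates ⊆ {C,D,N,P,V,W,Y}.
Z↔B: latent back-door arc(s) into Z.
size 0: {}; under {} Z still reaches {B,C,D,N,P,W,Y} ∋ B.
size 1: {C}, {D}, {N} …(+4); under {C} Z still reaches {B,N,P,Y} ∋ B.
size 2: {C,D}, {C,N}, {C,P} …(+18); under {C,D} Z still reaches {B,N,P,Y} ∋ B.
Z↔B cannot be blocked by any observed set — no back-door set.
No mediator lies on a directed Z→…→B path.
Neither criterion identifies P(B|do(Z)) in this graph.

P(B|do(Z)): not identifiable (no BD/FD set).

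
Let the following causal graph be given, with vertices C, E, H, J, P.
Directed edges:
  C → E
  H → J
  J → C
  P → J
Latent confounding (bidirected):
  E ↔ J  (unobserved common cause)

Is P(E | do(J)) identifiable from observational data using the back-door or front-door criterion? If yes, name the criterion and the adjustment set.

desc(J)\{J}={C,E}; candidates ⊆ {H,P}.
J↔E: latent back-door arc(s) into J.
size 0: {}; under {} J still reaches {E,H,P} ∋ E.
size 1: {H}, {P}; under {H} J still reaches {E,P} ∋ E.
size 2: {H,P}; under {H,P} J still reaches {E} ∋ E.
J↔E cannot be blocked by any observed set — no back-door set.
{C}: (i) intercepts every directed J→E path; (ii) no back-door J→{C}; (iii) {J} blocks every back-door {C}→E. Front-door holds.
P(E|do(J)) = Σ_{C} P(C|J) Σ_{J'} P(E|C,J')P(J').

P(E|do(J)): frontdoor, adjust for {C}.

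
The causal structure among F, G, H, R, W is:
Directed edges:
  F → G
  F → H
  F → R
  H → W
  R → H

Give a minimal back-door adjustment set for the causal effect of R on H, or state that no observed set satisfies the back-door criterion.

R→H: minimal back-door set {F}.

desc(R)\{R}={H,W}; candidates ⊆ {F,G}.
size 0: {}; under {} R still reaches {F,G,H,W} ∋ H.
{F}: R⊥H given {F} in G with R→· removed — back-door holds.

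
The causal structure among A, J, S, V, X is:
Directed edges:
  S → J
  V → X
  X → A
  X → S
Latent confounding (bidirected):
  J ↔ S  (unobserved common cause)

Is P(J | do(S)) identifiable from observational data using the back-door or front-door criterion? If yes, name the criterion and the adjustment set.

desc(S)\{S}={J}; candidates ⊆ {A,V,X}.
S↔J: latent back-door arc(s) into S.
size 0: {}; under {} S still reaches {A,J,V,X} ∋ J.
size 1: {A}, {V}, {X}; under {A} S still reaches {J,V,X} ∋ J.
size 2: {A,V}, {A,X}, {V,X}; under {A,V} S still reaches {J,X} ∋ J.
S↔J cannot be blocked by any observed set — no back-door set.
No mediator lies on a directed S→…→J path.
Neither criterion identifies P(J|do(S)) in this graph.

P(J|do(S)): not identifiable (no BD/FD set).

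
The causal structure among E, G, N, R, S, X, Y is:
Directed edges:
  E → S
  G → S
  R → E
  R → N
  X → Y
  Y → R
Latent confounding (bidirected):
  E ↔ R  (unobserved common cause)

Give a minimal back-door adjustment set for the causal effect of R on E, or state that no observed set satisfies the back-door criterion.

desc(R)\{R}={E,N,S}; candidates ⊆ {G,X,Y}.
R↔E: latent back-door arc(s) into R.
size 0: {}; under {} R still reaches {E,S,X,Y} ∋ E.
size 1: {G}, {X}, {Y}; under {G} R still reaches {E,S,X,Y} ∋ E.
size 2: {G,X}, {G,Y}, {X,Y}; under {G,X} R still reaches {E,S,Y} ∋ E.
R↔E cannot be blocked by any observed set — no back-door set.

R→E: no observed back-door set.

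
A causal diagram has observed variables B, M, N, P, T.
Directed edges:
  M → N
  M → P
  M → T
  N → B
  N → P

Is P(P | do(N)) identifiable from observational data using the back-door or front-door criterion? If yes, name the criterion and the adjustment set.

P(P|do(N)): backdoor, adjust for {M}.

desc(N)\{N}={B,P}; candidates ⊆ {M,T}.
size 0: {}; under {} N still reaches {M,P,T} ∋ P.
{M}: N⊥P given {M} in G with N→· removed — back-door holds.
P(P|do(N)) = Σ_{M} P(P|N,M)·P(M).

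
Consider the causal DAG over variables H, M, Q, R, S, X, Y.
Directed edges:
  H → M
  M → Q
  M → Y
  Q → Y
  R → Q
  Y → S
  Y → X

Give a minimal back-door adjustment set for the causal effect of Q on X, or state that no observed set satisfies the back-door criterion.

desc(Q)\{Q}={S,X,Y}; candidates ⊆ {H,M,R}.
size 0: {}; under {} Q still reaches {H,M,R,S,X,Y} ∋ X.
{M}: Q⊥X given {M} in G with Q→· removed — back-door holds.

Q→X: minimal back-door set {M}.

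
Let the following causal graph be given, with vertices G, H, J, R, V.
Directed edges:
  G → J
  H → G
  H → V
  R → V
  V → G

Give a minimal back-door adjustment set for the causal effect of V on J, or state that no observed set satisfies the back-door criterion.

desc(V)\{V}={G,J}; candidates ⊆ {H,R}.
size 0: {}; under {} V still reaches {G,H,J,R} ∋ J.
{H}: V⊥J given {H} in G with V→· removed — back-door holds.

V→J: minimal back-door set {H}.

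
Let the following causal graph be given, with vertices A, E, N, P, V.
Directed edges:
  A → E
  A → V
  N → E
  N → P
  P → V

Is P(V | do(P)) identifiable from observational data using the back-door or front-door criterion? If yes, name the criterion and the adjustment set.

desc(P)\{P}={V}; candidates ⊆ {A,E,N}.
∅: P⊥V given ∅ in G with P→· removed — back-door holds.
P(V|do(P)) = P(V|P) — no adjustment needed.

P(V|do(P)): backdoor, adjust for ∅.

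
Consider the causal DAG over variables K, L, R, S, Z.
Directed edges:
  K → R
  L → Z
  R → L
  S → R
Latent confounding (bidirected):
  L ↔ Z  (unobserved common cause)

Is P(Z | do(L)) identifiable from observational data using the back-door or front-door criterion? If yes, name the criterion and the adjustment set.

P(Z|do(L)): not identifiable (no BD/FD set).

desc(L)\{L}={Z}; candidates ⊆ {K,R,S}.
L↔Z: latent back-door arc(s) into L.
size 0: {}; under {} L still reaches {K,R,S,Z} ∋ Z.
size 1: {K}, {R}, {S}; under {K} L still reaches {R,S,Z} ∋ Z.
size 2: {K,R}, {K,S}, {R,S}; under {K,R} L still reaches {Z} ∋ Z.
L↔Z cannot be blocked by any observed set — no back-door set.
No mediator lies on a directed L→…→Z path.
Neither criterion identifies P(Z|do(L)) in this graph.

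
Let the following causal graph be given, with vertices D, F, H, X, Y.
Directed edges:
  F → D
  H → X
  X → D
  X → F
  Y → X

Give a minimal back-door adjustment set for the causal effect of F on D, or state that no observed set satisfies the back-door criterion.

F→D: minimal back-door set {X}.

desc(F)\{F}={D}; candidates ⊆ {H,X,Y}.
size 0: {}; under {} F still reaches {D,H,X,Y} ∋ D.
{X}: F⊥D given {X} in G with F→· removed — back-door holds.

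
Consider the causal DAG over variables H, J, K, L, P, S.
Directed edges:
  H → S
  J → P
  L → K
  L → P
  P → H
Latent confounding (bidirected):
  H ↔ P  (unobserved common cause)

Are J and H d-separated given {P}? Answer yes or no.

Bayes-Ball from J | {P} reaches {H,K,L,S}.
H ∈ reach(J|{P}) ⇒ J ⊥̸ H | {P}.

No — J and H are d-connected given {P}.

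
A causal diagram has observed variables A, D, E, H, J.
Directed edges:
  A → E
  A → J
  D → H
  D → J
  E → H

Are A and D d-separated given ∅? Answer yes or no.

Bayes-Ball from A | ∅ reaches {E,H,J}.
D ∉ reach(A|∅) ⇒ A ⊥ D | ∅.

Yes — A ⊥ D | ∅.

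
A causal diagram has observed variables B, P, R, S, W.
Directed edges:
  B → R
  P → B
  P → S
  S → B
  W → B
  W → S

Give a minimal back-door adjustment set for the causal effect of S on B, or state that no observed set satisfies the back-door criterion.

desc(S)\{S}={B,R}; candidates ⊆ {P,W}.
size 0: {}; under {} S still reaches {B,P,R,W} ∋ B.
size 1: {P}, {W}; under {P} S still reaches {B,R,W} ∋ B.
{P,W}: S⊥B given {P,W} in G with S→· removed — back-door holds.

S→B: minimal back-door set {P, W}.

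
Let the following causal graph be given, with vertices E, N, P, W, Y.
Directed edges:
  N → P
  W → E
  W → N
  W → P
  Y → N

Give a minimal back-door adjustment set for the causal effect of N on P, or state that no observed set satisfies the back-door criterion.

desc(N)\{N}={P}; candidates ⊆ {E,W,Y}.
size 0: {}; under {} N still reaches {E,P,W,Y} ∋ P.
{W}: N⊥P given {W} in G with N→· removed — back-door holds.

N→P: minimal back-door set {W}.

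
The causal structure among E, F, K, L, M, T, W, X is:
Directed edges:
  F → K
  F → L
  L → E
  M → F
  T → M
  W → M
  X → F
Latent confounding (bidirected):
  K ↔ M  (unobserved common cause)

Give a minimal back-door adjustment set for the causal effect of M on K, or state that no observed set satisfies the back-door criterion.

M→K: no observed back-door set.

desc(M)\{M}={E,F,K,L}; candidates ⊆ {T,W,X}.
M↔K: latent back-door arc(s) into M.
size 0: {}; under {} M still reaches {K,T,W} ∋ K.
size 1: {T}, {W}, {X}; under {T} M still reaches {K,W} ∋ K.
size 2: {T,W}, {T,X}, {W,X}; under {T,W} M still reaches {K} ∋ K.
M↔K cannot be blocked by any observed set — no back-door set.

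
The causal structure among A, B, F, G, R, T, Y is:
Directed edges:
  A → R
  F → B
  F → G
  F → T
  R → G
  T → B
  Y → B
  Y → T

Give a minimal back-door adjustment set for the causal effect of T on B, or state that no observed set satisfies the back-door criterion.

desc(T)\{T}={B}; candidates ⊆ {A,F,G,R,Y}.
size 0: {}; under {} T still reaches {B,F,G,Y} ∋ B.
size 1: {A}, {F}, {G} …(+2); under {A} T still reaches {B,F,G,Y} ∋ B.
{F,Y}: T⊥B given {F,Y} in G with T→· removed — back-door holds.

T→B: minimal back-door set {F, Y}.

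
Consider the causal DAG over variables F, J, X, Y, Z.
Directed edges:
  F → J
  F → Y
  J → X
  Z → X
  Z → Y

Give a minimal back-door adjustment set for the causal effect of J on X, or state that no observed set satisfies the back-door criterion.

J→X: minimal back-door set ∅.

desc(J)\{J}={X}; candidates ⊆ {F,Y,Z}.
∅: J⊥X given ∅ in G with J→· removed — back-door holds.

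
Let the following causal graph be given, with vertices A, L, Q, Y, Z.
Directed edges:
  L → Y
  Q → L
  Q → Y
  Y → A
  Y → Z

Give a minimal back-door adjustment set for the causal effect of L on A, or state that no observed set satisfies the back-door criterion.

desc(L)\{L}={A,Y,Z}; candidates ⊆ {Q}.
size 0: {}; under {} L still reaches {A,Q,Y,Z} ∋ A.
{Q}: L⊥A given {Q} in G with L→· removed — back-door holds.

L→A: minimal back-door set {Q}.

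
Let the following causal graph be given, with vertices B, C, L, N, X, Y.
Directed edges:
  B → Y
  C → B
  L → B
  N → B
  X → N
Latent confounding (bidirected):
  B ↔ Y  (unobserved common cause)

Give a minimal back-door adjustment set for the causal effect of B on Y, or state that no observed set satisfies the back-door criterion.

B→Y: no observed back-door set.

desc(B)\{B}={Y}; candidates ⊆ {C,L,N,X}.
B↔Y: latent back-door arc(s) into B.
size 0: {}; under {} B still reaches {C,L,N,X,Y} ∋ Y.
size 1: {C}, {L}, {N} …(+1); under {C} B still reaches {L,N,X,Y} ∋ Y.
size 2: {C,L}, {C,N}, {C,X} …(+3); under {C,L} B still reaches {N,X,Y} ∋ Y.
B↔Y cannot be blocked by any observed set — no back-door set.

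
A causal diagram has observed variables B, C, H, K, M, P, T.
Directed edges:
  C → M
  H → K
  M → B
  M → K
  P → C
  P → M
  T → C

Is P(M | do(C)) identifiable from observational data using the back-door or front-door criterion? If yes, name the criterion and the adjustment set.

P(M|do(C)): backdoor, adjust for {P}.

desc(C)\{C}={B,K,M}; candidates ⊆ {H,P,T}.
size 0: {}; under {} C still reaches {B,K,M,P,T} ∋ M.
{P}: C⊥M given {P} in G with C→· removed — back-door holds.
P(M|do(C)) = Σ_{P} P(M|C,P)·P(P).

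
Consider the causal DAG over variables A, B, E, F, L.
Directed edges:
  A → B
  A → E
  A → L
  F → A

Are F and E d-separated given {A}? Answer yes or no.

Bayes-Ball from F | {A} reaches ∅.
E ∉ reach(F|{A}) ⇒ F ⊥ E | {A}.

Yes — F ⊥ E | {A}.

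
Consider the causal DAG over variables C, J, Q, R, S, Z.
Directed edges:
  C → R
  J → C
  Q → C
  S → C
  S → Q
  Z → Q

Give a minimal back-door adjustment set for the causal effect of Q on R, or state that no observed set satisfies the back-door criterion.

Q→R: minimal back-door set {S}.

desc(Q)\{Q}={C,R}; candidates ⊆ {J,S,Z}.
size 0: {}; under {} Q still reaches {C,R,S,Z} ∋ R.
{S}: Q⊥R given {S} in G with Q→· removed — back-door holds.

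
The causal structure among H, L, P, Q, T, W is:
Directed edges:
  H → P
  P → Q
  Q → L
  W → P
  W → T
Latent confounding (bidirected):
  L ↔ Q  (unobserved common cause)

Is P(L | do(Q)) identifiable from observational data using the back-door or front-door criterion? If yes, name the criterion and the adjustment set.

P(L|do(Q)): not identifiable (no BD/FD set).

desc(Q)\{Q}={L}; candidates ⊆ {H,P,T,W}.
Q↔L: latent back-door arc(s) into Q.
size 0: {}; under {} Q still reaches {H,L,P,T,W} ∋ L.
size 1: {H}, {P}, {T} …(+1); under {H} Q still reaches {L,P,T,W} ∋ L.
size 2: {H,P}, {H,T}, {H,W} …(+3); under {H,P} Q still reaches {L} ∋ L.
Q↔L cannot be blocked by any observed set — no back-door set.
No mediator lies on a directed Q→…→L path.
Neither criterion identifies P(L|do(Q)) in this graph.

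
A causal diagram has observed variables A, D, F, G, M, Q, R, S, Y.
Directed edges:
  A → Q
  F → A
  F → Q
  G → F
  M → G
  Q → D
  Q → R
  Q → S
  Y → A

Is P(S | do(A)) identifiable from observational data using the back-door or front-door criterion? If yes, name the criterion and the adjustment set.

P(S|do(A)): backdoor, adjust for {F}.

desc(A)\{A}={D,Q,R,S}; candidates ⊆ {F,G,M,Y}.
size 0: {}; under {} A still reaches {D,F,G,M,Q,R,S,Y} ∋ S.
{F}: A⊥S given {F} in G with A→· removed — back-door holds.
P(S|do(A)) = Σ_{F} P(S|A,F)·P(F).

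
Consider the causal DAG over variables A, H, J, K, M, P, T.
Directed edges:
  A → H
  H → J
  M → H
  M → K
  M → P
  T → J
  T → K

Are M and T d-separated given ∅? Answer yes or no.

Bayes-Ball from M | ∅ reaches {H,J,K,P}.
T ∉ reach(M|∅) ⇒ M ⊥ T | ∅.

Yes — M ⊥ T | ∅.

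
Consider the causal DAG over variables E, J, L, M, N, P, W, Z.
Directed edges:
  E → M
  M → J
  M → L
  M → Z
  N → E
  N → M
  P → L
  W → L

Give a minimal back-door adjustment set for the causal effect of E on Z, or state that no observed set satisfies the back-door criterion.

E→Z: minimal back-door set {N}.

desc(E)\{E}={J,L,M,Z}; candidates ⊆ {N,P,W}.
size 0: {}; under {} E still reaches {J,L,M,N,Z} ∋ Z.
{N}: E⊥Z given {N} in G with E→· removed — back-door holds.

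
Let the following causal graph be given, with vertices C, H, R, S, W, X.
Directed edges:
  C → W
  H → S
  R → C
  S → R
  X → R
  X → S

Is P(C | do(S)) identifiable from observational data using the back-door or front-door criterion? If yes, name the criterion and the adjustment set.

desc(S)\{S}={C,R,W}; candidates ⊆ {H,X}.
size 0: {}; under {} S still reaches {C,H,R,W,X} ∋ C.
{X}: S⊥C given {X} in G with S→· removed — back-door holds.
P(C|do(S)) = Σ_{X} P(C|S,X)·P(X).

P(C|do(S)): backdoor, adjust for {X}.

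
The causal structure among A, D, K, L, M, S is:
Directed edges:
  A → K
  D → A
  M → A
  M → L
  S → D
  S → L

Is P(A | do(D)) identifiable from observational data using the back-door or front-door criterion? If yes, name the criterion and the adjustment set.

desc(D)\{D}={A,K}; candidates ⊆ {L,M,S}.
∅: D⊥A given ∅ in G with D→· removed — back-door holds.
P(A|do(D)) = P(A|D) — no adjustment needed.

P(A|do(D)): backdoor, adjust for ∅.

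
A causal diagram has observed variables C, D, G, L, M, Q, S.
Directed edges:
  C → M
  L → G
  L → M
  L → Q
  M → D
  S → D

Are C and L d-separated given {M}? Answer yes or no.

No — C and L are d-connected given {M}.

Bayes-Ball from C | {M} reaches {G,L,Q}.
L ∈ reach(C|{M}) ⇒ C ⊥̸ L | {M}.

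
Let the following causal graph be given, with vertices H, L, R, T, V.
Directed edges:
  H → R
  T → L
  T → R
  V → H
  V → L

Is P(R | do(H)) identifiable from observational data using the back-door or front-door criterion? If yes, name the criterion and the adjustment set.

desc(H)\{H}={R}; candidates ⊆ {L,T,V}.
∅: H⊥R given ∅ in G with H→· removed — back-door holds.
P(R|do(H)) = P(R|H) — no adjustment needed.

P(R|do(H)): backdoor, adjust for ∅.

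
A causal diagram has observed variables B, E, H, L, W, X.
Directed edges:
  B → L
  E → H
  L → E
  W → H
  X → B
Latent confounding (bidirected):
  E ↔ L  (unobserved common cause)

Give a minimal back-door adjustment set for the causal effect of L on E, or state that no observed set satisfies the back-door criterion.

desc(L)\{L}={E,H}; candidates ⊆ {B,W,X}.
L↔E: latent back-door arc(s) into L.
size 0: {}; under {} L still reaches {B,E,H,X} ∋ E.
size 1: {B}, {W}, {X}; under {B} L still reaches {E,H} ∋ E.
size 2: {B,W}, {B,X}, {W,X}; under {B,W} L still reaches {E,H} ∋ E.
L↔E cannot be blocked by any observed set — no back-door set.

L→E: no observed back-door set.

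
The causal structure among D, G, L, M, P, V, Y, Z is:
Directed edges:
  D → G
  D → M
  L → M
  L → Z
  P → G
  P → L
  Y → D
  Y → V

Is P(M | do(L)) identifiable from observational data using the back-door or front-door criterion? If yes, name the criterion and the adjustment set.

desc(L)\{L}={M,Z}; candidates ⊆ {D,G,P,V,Y}.
∅: L⊥M given ∅ in G with L→· removed — back-door holds.
P(M|do(L)) = P(M|L) — no adjustment needed.

P(M|do(L)): backdoor, adjust for ∅.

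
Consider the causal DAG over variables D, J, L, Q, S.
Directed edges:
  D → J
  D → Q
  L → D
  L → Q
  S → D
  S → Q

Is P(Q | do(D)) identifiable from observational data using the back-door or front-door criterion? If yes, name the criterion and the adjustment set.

desc(D)\{D}={J,Q}; candidates ⊆ {L,S}.
size 0: {}; under {} D still reaches {L,Q,S} ∋ Q.
size 1: {L}, {S}; under {L} D still reaches {Q,S} ∋ Q.
{L,S}: D⊥Q given {L,S} in G with D→· removed — back-door holds.
P(Q|do(D)) = Σ_{L,S} P(Q|D,L,S)·P(L,S).

P(Q|do(D)): backdoor, adjust for {L, S}.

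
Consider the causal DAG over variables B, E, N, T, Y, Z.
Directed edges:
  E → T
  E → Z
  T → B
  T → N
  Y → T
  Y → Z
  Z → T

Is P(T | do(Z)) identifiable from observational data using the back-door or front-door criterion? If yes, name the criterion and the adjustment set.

desc(Z)\{Z}={B,N,T}; candidates ⊆ {E,Y}.
size 0: {}; under {} Z still reaches {B,E,N,T,Y} ∋ T.
size 1: {E}, {Y}; under {E} Z still reaches {B,N,T,Y} ∋ T.
{E,Y}: Z⊥T given {E,Y} in G with Z→· removed — back-door holds.
P(T|do(Z)) = Σ_{E,Y} P(T|Z,E,Y)·P(E,Y).

P(T|do(Z)): backdoor, adjust for {E, Y}.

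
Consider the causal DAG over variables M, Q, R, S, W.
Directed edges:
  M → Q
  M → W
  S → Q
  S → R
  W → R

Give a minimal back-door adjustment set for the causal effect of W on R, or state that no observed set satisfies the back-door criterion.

desc(W)\{W}={R}; candidates ⊆ {M,Q,S}.
∅: W⊥R given ∅ in G with W→· removed — back-door holds.

W→R: minimal back-door set ∅.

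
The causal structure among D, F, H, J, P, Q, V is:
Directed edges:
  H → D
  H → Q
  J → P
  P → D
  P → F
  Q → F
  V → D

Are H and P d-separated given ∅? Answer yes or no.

Bayes-Ball from H | ∅ reaches {D,F,Q}.
P ∉ reach(H|∅) ⇒ H ⊥ P | ∅.

Yes — H ⊥ P | ∅.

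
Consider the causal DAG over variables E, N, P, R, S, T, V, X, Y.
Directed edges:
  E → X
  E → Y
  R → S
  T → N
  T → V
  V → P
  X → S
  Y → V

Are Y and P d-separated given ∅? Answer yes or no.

No — Y and P are d-connected given ∅.

Bayes-Ball from Y | ∅ reaches {E,P,S,V,X}.
P ∈ reach(Y|∅) ⇒ Y ⊥̸ P | ∅.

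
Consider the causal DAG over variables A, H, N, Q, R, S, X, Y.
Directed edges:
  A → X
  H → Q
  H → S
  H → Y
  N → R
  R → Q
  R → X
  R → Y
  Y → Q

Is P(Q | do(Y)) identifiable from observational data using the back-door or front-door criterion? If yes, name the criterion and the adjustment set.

P(Q|do(Y)): backdoor, adjust for {H, R}.

desc(Y)\{Y}={Q}; candidates ⊆ {A,H,N,R,S,X}.
size 0: {}; under {} Y still reaches {H,N,Q,R,S,X} ∋ Q.
size 1: {A}, {H}, {N} …(+3); under {A} Y still reaches {H,N,Q,R,S,X} ∋ Q.
{H,R}: Y⊥Q given {H,R} in G with Y→· removed — back-door holds.
P(Q|do(Y)) = Σ_{H,R} P(Q|Y,H,R)·P(H,R).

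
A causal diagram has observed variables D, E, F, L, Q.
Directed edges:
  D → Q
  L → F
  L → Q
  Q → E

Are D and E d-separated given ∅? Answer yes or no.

No — D and E are d-connected given ∅.

Bayes-Ball from D | ∅ reaches {E,Q}.
E ∈ reach(D|∅) ⇒ D ⊥̸ E | ∅.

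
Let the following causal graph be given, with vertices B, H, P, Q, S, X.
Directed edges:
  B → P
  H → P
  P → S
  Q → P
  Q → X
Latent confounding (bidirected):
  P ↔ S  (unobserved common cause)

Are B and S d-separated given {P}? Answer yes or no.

No — B and S are d-connected given {P}.

Bayes-Ball from B | {P} reaches {H,Q,S,X}.
S ∈ reach(B|{P}) ⇒ B ⊥̸ S | {P}.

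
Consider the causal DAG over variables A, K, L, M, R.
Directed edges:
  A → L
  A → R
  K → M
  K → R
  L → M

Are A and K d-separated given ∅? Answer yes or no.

Bayes-Ball from A | ∅ reaches {L,M,R}.
K ∉ reach(A|∅) ⇒ A ⊥ K | ∅.

Yes — A ⊥ K | ∅.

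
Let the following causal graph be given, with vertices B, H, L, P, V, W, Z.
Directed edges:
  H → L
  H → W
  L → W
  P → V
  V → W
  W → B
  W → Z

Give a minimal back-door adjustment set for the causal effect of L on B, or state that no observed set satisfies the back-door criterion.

L→B: minimal back-door set {H}.

desc(L)\{L}={B,W,Z}; candidates ⊆ {H,P,V}.
size 0: {}; under {} L still reaches {B,H,W,Z} ∋ B.
{H}: L⊥B given {H} in G with L→· removed — back-door holds.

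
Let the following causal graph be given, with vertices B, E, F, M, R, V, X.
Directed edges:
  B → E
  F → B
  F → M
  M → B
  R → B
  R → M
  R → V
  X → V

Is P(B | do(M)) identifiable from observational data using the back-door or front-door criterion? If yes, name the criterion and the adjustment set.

desc(M)\{M}={B,E}; candidates ⊆ {F,R,V,X}.
size 0: {}; under {} M still reaches {B,E,F,R,V} ∋ B.
size 1: {F}, {R}, {V} …(+1); under {F} M still reaches {B,E,R,V} ∋ B.
{F,R}: M⊥B given {F,R} in G with M→· removed — back-door holds.
P(B|do(M)) = Σ_{F,R} P(B|M,F,R)·P(F,R).

P(B|do(M)): backdoor, adjust for {F, R}.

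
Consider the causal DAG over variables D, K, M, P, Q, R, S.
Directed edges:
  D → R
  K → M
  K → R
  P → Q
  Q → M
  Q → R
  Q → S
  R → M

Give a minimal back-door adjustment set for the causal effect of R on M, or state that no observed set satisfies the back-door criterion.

R→M: minimal back-door set {K, Q}.

desc(R)\{R}={M}; candidates ⊆ {D,K,P,Q,S}.
size 0: {}; under {} R still reaches {D,K,M,P,Q,S} ∋ M.
size 1: {D}, {K}, {P} …(+2); under {D} R still reaches {K,M,P,Q,S} ∋ M.
{K,Q}: R⊥M given {K,Q} in G with R→· removed — back-door holds.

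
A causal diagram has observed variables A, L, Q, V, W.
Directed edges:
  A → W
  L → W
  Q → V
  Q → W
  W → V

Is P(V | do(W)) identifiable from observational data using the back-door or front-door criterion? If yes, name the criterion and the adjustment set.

P(V|do(W)): backdoor, adjust for {Q}.

desc(W)\{W}={V}; candidates ⊆ {A,L,Q}.
size 0: {}; under {} W still reaches {A,L,Q,V} ∋ V.
{Q}: W⊥V given {Q} in G with W→· removed — back-door holds.
P(V|do(W)) = Σ_{Q} P(V|W,Q)·P(Q).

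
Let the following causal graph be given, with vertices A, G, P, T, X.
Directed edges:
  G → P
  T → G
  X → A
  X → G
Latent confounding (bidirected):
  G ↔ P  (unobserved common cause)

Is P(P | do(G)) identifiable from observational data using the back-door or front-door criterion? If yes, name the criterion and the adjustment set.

P(P|do(G)): not identifiable (no BD/FD set).

desc(G)\{G}={P}; candidates ⊆ {A,T,X}.
G↔P: latent back-door arc(s) into G.
size 0: {}; under {} G still reaches {A,P,T,X} ∋ P.
size 1: {A}, {T}, {X}; under {A} G still reaches {P,T,X} ∋ P.
size 2: {A,T}, {A,X}, {T,X}; under {A,T} G still reaches {P,X} ∋ P.
G↔P cannot be blocked by any observed set — no back-door set.
No mediator lies on a directed G→…→P path.
Neither criterion identifies P(P|do(G)) in this graph.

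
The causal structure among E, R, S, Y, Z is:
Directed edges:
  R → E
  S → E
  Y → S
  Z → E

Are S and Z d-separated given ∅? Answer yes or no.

Yes — S ⊥ Z | ∅.

Bayes-Ball from S | ∅ reaches {E,Y}.
Z ∉ reach(S|∅) ⇒ S ⊥ Z | ∅.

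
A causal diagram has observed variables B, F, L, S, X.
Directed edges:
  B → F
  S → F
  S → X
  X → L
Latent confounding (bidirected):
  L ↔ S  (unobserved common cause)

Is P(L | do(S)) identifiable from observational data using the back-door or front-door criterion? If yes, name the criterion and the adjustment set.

P(L|do(S)): frontdoor, adjust for {X}.

desc(S)\{S}={F,L,X}; candidates ⊆ {B}.
S↔L: latent back-door arc(s) into S.
size 0: {}; under {} S still reaches {L} ∋ L.
size 1: {B}; under {B} S still reaches {L} ∋ L.
S↔L cannot be blocked by any observed set — no back-door set.
{X}: (i) intercepts every directed S→L path; (ii) no back-door S→{X}; (iii) {S} blocks every back-door {X}→L. Front-door holds.
P(L|do(S)) = Σ_{X} P(X|S) Σ_{S'} P(L|X,S')P(S').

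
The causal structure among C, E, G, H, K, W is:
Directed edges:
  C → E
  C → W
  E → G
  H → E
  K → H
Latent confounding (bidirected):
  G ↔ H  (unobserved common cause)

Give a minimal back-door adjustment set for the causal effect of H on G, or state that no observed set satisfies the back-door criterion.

desc(H)\{H}={E,G}; candidates ⊆ {C,K,W}.
H↔G: latent back-door arc(s) into H.
size 0: {}; under {} H still reaches {G,K} ∋ G.
size 1: {C}, {K}, {W}; under {C} H still reaches {G,K} ∋ G.
size 2: {C,K}, {C,W}, {K,W}; under {C,K} H still reaches {G} ∋ G.
H↔G cannot be blocked by any observed set — no back-door set.

H→G: no observed back-door set.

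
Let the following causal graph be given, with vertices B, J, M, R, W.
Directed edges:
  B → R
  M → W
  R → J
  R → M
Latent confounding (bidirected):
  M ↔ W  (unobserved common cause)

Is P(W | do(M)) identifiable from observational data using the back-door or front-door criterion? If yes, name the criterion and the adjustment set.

P(W|do(M)): not identifiable (no BD/FD set).

desc(M)\{M}={W}; candidates ⊆ {B,J,R}.
M↔W: latent back-door arc(s) into M.
size 0: {}; under {} M still reaches {B,J,R,W} ∋ W.
size 1: {B}, {J}, {R}; under {B} M still reaches {J,R,W} ∋ W.
size 2: {B,J}, {B,R}, {J,R}; under {B,J} M still reaches {R,W} ∋ W.
M↔W cannot be blocked by any observed set — no back-door set.
No mediator lies on a directed M→…→W path.
Neither criterion identifies P(W|do(M)) in this graph.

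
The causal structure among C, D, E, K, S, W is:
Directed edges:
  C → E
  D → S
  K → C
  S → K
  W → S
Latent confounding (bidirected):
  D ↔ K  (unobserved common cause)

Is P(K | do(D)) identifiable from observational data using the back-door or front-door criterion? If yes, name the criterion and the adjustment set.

P(K|do(D)): frontdoor, adjust for {S}.

desc(D)\{D}={C,E,K,S}; candidates ⊆ {W}.
D↔K: latent back-door arc(s) into D.
size 0: {}; under {} D still reaches {C,E,K} ∋ K.
size 1: {W}; under {W} D still reaches {C,E,K} ∋ K.
D↔K cannot be blocked by any observed set — no back-door set.
{S}: (i) intercepts every directed D→K path; (ii) no back-door D→{S}; (iii) {D} blocks every back-door {S}→K. Front-door holds.
P(K|do(D)) = Σ_{S} P(S|D) Σ_{D'} P(K|S,D')P(D').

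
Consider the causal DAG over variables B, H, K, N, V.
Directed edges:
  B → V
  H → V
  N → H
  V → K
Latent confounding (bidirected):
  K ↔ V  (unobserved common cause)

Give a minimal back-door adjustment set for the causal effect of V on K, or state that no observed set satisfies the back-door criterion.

desc(V)\{V}={K}; candidates ⊆ {B,H,N}.
V↔K: latent back-door arc(s) into V.
size 0: {}; under {} V still reaches {B,H,K,N} ∋ K.
size 1: {B}, {H}, {N}; under {B} V still reaches {H,K,N} ∋ K.
size 2: {B,H}, {B,N}, {H,N}; under {B,H} V still reaches {K} ∋ K.
V↔K cannot be blocked by any observed set — no back-door set.

V→K: no observed back-door set.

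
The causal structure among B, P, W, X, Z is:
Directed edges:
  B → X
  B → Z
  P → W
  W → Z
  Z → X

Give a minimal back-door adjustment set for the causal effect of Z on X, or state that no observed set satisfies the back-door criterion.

desc(Z)\{Z}={X}; candidates ⊆ {B,P,W}.
size 0: {}; under {} Z still reaches {B,P,W,X} ∋ X.
{B}: Z⊥X given {B} in G with Z→· removed — back-door holds.

Z→X: minimal back-door set {B}.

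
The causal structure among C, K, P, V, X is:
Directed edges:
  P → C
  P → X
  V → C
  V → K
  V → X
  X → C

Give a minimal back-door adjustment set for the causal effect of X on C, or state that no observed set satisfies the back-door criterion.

desc(X)\{X}={C}; candidates ⊆ {K,P,V}.
size 0: {}; under {} X still reaches {C,K,P,V} ∋ C.
size 1: {K}, {P}, {V}; under {K} X still reaches {C,P,V} ∋ C.
{P,V}: X⊥C given {P,V} in G with X→· removed — back-door holds.

X→C: minimal back-door set {P, V}.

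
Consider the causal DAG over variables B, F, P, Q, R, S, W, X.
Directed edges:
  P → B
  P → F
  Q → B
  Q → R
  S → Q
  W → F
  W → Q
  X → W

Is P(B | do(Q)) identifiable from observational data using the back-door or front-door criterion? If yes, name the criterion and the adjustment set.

P(B|do(Q)): backdoor, adjust for ∅.

desc(Q)\{Q}={B,R}; candidates ⊆ {F,P,S,W,X}.
∅: Q⊥B given ∅ in G with Q→· removed — back-door holds.
P(B|do(Q)) = P(B|Q) — no adjustment needed.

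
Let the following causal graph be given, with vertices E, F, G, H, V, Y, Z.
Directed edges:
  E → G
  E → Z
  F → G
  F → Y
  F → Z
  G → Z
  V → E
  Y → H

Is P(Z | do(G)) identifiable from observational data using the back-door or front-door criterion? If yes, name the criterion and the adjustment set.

P(Z|do(G)): backdoor, adjust for {E, F}.

desc(G)\{G}={Z}; candidates ⊆ {E,F,H,V,Y}.
size 0: {}; under {} G still reaches {E,F,H,V,Y,Z} ∋ Z.
size 1: {E}, {F}, {H} …(+2); under {E} G still reaches {F,H,Y,Z} ∋ Z.
{E,F}: G⊥Z given {E,F} in G with G→· removed — back-door holds.
P(Z|do(G)) = Σ_{E,F} P(Z|G,E,F)·P(E,F).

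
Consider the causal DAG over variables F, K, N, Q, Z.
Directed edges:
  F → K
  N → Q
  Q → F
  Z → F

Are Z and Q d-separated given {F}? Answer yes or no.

Bayes-Ball from Z | {F} reaches {N,Q}.
Q ∈ reach(Z|{F}) ⇒ Z ⊥̸ Q | {F}.

No — Z and Q are d-connected given {F}.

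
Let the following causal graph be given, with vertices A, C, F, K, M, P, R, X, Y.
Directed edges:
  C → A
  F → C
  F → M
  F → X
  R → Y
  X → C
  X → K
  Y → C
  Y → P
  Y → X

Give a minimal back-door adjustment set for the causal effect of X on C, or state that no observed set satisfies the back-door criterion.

X→C: minimal back-door set {F, Y}.

desc(X)\{X}={A,C,K}; candidates ⊆ {F,M,P,R,Y}.
size 0: {}; under {} X still reaches {A,C,F,M,P,R,Y} ∋ C.
size 1: {F}, {M}, {P} …(+2); under {F} X still reaches {A,C,P,R,Y} ∋ C.
{F,Y}: X⊥C given {F,Y} in G with X→· removed — back-door holds.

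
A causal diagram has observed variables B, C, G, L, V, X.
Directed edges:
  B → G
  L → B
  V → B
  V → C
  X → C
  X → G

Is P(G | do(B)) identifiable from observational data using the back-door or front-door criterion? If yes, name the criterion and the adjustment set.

P(G|do(B)): backdoor, adjust for ∅.

desc(B)\{B}={G}; candidates ⊆ {C,L,V,X}.
∅: B⊥G given ∅ in G with B→· removed — back-door holds.
P(G|do(B)) = P(G|B) — no adjustment needed.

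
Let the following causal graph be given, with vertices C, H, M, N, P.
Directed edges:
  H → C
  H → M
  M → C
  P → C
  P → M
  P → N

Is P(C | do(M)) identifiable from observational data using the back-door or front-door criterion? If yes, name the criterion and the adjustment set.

P(C|do(M)): backdoor, adjust for {H, P}.

desc(M)\{M}={C}; candidates ⊆ {H,N,P}.
size 0: {}; under {} M still reaches {C,H,N,P} ∋ C.
size 1: {H}, {N}, {P}; under {H} M still reaches {C,N,P} ∋ C.
{H,P}: M⊥C given {H,P} in G with M→· removed — back-door holds.
P(C|do(M)) = Σ_{H,P} P(C|M,H,P)·P(H,P).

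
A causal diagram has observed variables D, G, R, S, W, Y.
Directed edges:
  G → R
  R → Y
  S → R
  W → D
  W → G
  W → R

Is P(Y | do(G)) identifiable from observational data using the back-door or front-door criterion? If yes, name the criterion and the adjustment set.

P(Y|do(G)): backdoor, adjust for {W}.

desc(G)\{G}={R,Y}; candidates ⊆ {D,S,W}.
size 0: {}; under {} G still reaches {D,R,W,Y} ∋ Y.
{W}: G⊥Y given {W} in G with G→· removed — back-door holds.
P(Y|do(G)) = Σ_{W} P(Y|G,W)·P(W).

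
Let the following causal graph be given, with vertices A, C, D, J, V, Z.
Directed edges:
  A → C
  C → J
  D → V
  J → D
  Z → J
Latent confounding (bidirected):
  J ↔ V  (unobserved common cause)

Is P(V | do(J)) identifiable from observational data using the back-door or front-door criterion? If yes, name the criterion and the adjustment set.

P(V|do(J)): frontdoor, adjust for {D}.

desc(J)\{J}={D,V}; candidates ⊆ {A,C,Z}.
J↔V: latent back-door arc(s) into J.
size 0: {}; under {} J still reaches {A,C,V,Z} ∋ V.
size 1: {A}, {C}, {Z}; under {A} J still reaches {C,V,Z} ∋ V.
size 2: {A,C}, {A,Z}, {C,Z}; under {A,C} J still reaches {V,Z} ∋ V.
J↔V cannot be blocked by any observed set — no back-door set.
{D}: (i) intercepts every directed J→V path; (ii) no back-door J→{D}; (iii) {J} blocks every back-door {D}→V. Front-door holds.
P(V|do(J)) = Σ_{D} P(D|J) Σ_{J'} P(V|D,J')P(J').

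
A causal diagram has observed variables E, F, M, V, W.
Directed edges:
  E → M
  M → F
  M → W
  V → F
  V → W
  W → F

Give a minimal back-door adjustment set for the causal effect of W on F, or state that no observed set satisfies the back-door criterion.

desc(W)\{W}={F}; candidates ⊆ {E,M,V}.
size 0: {}; under {} W still reaches {E,F,M,V} ∋ F.
size 1: {E}, {M}, {V}; under {E} W still reaches {F,M,V} ∋ F.
{M,V}: W⊥F given {M,V} in G with W→· removed — back-door holds.

W→F: minimal back-door set {M, V}.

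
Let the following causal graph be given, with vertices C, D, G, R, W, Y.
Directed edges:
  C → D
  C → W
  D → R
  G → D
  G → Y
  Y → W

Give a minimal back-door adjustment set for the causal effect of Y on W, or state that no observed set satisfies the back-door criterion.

Y→W: minimal back-door set ∅.

desc(Y)\{Y}={W}; candidates ⊆ {C,D,G,R}.
∅: Y⊥W given ∅ in G with Y→· removed — back-door holds.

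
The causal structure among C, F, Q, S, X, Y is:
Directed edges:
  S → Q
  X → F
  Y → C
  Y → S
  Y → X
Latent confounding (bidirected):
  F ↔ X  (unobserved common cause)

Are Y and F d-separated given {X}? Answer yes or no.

Bayes-Ball from Y | {X} reaches {C,F,Q,S}.
F ∈ reach(Y|{X}) ⇒ Y ⊥̸ F | {X}.

No — Y and F are d-connected given {X}.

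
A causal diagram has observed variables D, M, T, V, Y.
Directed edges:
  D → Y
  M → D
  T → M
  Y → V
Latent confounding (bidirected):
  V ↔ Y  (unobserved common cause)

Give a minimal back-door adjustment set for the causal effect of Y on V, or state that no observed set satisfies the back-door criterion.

desc(Y)\{Y}={V}; candidates ⊆ {D,M,T}.
Y↔V: latent back-door arc(s) into Y.
size 0: {}; under {} Y still reaches {D,M,T,V} ∋ V.
size 1: {D}, {M}, {T}; under {D} Y still reaches {V} ∋ V.
size 2: {D,M}, {D,T}, {M,T}; under {D,M} Y still reaches {V} ∋ V.
Y↔V cannot be blocked by any observed set — no back-door set.

Y→V: no observed back-door set.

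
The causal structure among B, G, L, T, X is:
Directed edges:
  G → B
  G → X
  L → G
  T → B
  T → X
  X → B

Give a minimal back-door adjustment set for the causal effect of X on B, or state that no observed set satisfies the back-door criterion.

desc(X)\{X}={B}; candidates ⊆ {G,L,T}.
size 0: {}; under {} X still reaches {B,G,L,T} ∋ B.
size 1: {G}, {L}, {T}; under {G} X still reaches {B,T} ∋ B.
{G,T}: X⊥B given {G,T} in G with X→· removed — back-door holds.

X→B: minimal back-door set {G, T}.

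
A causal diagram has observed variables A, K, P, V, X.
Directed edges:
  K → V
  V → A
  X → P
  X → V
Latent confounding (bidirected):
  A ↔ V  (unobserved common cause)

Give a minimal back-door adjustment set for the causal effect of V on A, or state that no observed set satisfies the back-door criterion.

desc(V)\{V}={A}; candidates ⊆ {K,P,X}.
V↔A: latent back-door arc(s) into V.
size 0: {}; under {} V still reaches {A,K,P,X} ∋ A.
size 1: {K}, {P}, {X}; under {K} V still reaches {A,P,X} ∋ A.
size 2: {K,P}, {K,X}, {P,X}; under {K,P} V still reaches {A,X} ∋ A.
V↔A cannot be blocked by any observed set — no back-door set.

V→A: no observed back-door set.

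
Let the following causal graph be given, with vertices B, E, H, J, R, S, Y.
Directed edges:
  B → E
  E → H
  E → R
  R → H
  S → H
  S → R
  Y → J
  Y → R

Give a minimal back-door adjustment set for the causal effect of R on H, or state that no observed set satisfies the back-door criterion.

R→H: minimal back-door set {E, S}.

desc(R)\{R}={H}; candidates ⊆ {B,E,J,S,Y}.
size 0: {}; under {} R still reaches {B,E,H,J,S,Y} ∋ H.
size 1: {B}, {E}, {J} …(+2); under {B} R still reaches {E,H,J,S,Y} ∋ H.
{E,S}: R⊥H given {E,S} in G with R→· removed — back-door holds.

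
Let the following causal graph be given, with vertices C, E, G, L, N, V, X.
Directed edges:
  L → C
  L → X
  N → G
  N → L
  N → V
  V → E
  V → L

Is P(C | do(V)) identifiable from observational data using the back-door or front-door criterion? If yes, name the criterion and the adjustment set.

P(C|do(V)): backdoor, adjust for {N}.

desc(V)\{V}={C,E,L,X}; candidates ⊆ {G,N}.
size 0: {}; under {} V still reaches {C,G,L,N,X} ∋ C.
{N}: V⊥C given {N} in G with V→· removed — back-door holds.
P(C|do(V)) = Σ_{N} P(C|V,N)·P(N).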